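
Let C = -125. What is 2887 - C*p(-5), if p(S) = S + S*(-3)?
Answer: 4137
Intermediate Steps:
p(S) = -2*S (p(S) = S - 3*S = -2*S)
2887 - C*p(-5) = 2887 - (-125)*(-2*(-5)) = 2887 - (-125)*10 = 2887 - 1*(-1250) = 2887 + 1250 = 4137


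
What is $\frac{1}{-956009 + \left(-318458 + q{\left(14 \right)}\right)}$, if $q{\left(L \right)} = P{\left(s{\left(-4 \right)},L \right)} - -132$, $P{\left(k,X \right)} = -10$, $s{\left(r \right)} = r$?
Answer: $- \frac{1}{1274345} \approx -7.8472 \cdot 10^{-7}$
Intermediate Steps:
$q{\left(L \right)} = 122$ ($q{\left(L \right)} = -10 - -132 = -10 + 132 = 122$)
$\frac{1}{-956009 + \left(-318458 + q{\left(14 \right)}\right)} = \frac{1}{-956009 + \left(-318458 + 122\right)} = \frac{1}{-956009 - 318336} = \frac{1}{-1274345} = - \frac{1}{1274345}$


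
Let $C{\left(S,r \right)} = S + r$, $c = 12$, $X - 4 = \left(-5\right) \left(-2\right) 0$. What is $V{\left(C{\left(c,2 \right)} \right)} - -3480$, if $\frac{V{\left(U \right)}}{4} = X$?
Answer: $3496$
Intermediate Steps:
$X = 4$ ($X = 4 + \left(-5\right) \left(-2\right) 0 = 4 + 10 \cdot 0 = 4 + 0 = 4$)
$V{\left(U \right)} = 16$ ($V{\left(U \right)} = 4 \cdot 4 = 16$)
$V{\left(C{\left(c,2 \right)} \right)} - -3480 = 16 - -3480 = 16 + \left(3498 - 18\right) = 16 + 3480 = 3496$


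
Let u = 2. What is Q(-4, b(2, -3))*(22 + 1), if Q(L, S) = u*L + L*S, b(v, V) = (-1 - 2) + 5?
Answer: -368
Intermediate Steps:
b(v, V) = 2 (b(v, V) = -3 + 5 = 2)
Q(L, S) = 2*L + L*S
Q(-4, b(2, -3))*(22 + 1) = (-4*(2 + 2))*(22 + 1) = -4*4*23 = -16*23 = -368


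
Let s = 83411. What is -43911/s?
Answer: -43911/83411 ≈ -0.52644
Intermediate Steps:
-43911/s = -43911/83411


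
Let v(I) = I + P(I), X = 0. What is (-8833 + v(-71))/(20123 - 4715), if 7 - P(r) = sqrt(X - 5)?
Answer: -8897/15408 - I*sqrt(5)/15408 ≈ -0.57743 - 0.00014512*I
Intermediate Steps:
P(r) = 7 - I*sqrt(5) (P(r) = 7 - sqrt(0 - 5) = 7 - sqrt(-5) = 7 - I*sqrt(5))
v(I) = 7 + I - I*sqrt(5) (v(I) = I + (7 - I*sqrt(5)) = 7 + I - I*sqrt(5))
(-8833 + v(-71))/(20123 - 4715) = (-8833 + (7 - 71 - I*sqrt(5)))/(20123 - 4715) = (-8833 + (-64 - I*sqrt(5)))/15408 = (-8897 - I*sqrt(5))*(1/15408) = -8897/15408 - I*sqrt(5)/15408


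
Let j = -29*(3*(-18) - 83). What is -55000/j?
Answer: -55000/3973 ≈ -13.843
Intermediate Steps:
j = 3973 (j = -29*(-54 - 83) = -29*(-137) = 3973)
-55000/j = -55000/3973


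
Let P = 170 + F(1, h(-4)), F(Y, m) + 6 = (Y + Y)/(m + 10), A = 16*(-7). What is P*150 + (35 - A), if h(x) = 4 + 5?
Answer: 470493/19 ≈ 24763.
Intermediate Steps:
h(x) = 9
A = -112
F(Y, m) = -6 + 2*Y/(10 + m) (F(Y, m) = -6 + (Y + Y)/(m + 10) = -6 + (2*Y)/(10 + m) = -6 + 2*Y/(10 + m))
P = 3118/19 (P = 170 + 2*(-30 + 1 - 3*9)/(10 + 9) = 170 + 2*(-30 + 1 - 27)/19 = 170 + 2*(1/19)*(-56) = 170 - 112/19 = 3118/19 ≈ 164.11)
P*150 + (35 - A) = (3118/19)*150 + (35 - 1*(-112)) = 467700/19 + (35 + 112) = 467700/19 + 147 = 470493/19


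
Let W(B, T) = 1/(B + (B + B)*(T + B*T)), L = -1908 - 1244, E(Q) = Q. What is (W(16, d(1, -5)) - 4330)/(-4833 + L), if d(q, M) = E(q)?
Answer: 2424799/4471600 ≈ 0.54227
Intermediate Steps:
d(q, M) = q
L = -3152
W(B, T) = 1/(B + 2*B*(T + B*T)) (W(B, T) = 1/(B + (2*B)*(T + B*T)) = 1/(B + 2*B*(T + B*T)))
(W(16, d(1, -5)) - 4330)/(-4833 + L) = (1/(16*(1 + 2*1 + 2*16*1)) - 4330)/(-4833 - 3152) = (1/(16*(1 + 2 + 32)) - 4330)/(-7985) = ((1/16)/35 - 4330)*(-1/7985) = ((1/16)*(1/35) - 4330)*(-1/7985) = (1/560 - 4330)*(-1/7985) = -2424799/560*(-1/7985) = 2424799/4471600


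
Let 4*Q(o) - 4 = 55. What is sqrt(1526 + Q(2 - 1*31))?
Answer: sqrt(6163)/2 ≈ 39.252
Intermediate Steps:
Q(o) = 59/4 (Q(o) = 1 + (1/4)*55 = 1 + 55/4 = 59/4)
sqrt(1526 + Q(2 - 1*31)) = sqrt(1526 + 59/4) = sqrt(6163/4) = sqrt(6163)/2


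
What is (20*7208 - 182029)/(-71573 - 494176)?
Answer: 12623/188583 ≈ 0.066936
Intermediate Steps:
(20*7208 - 182029)/(-71573 - 494176) = (144160 - 182029)/(-565749) = -37869*(-1/565749) = 12623/188583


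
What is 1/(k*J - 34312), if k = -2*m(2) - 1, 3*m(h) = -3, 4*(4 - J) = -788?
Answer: -1/34111 ≈ -2.9316e-5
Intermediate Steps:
J = 201 (J = 4 - ¼*(-788) = 4 + 197 = 201)
m(h) = -1 (m(h) = (⅓)*(-3) = -1)
k = 1 (k = -2*(-1) - 1 = 2 - 1 = 1)
1/(k*J - 34312) = 1/(1*201 - 34312) = 1/(201 - 34312) = 1/(-34111) = -1/34111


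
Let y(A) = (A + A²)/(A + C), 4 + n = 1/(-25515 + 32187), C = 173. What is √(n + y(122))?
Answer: √11347809851505/492060 ≈ 6.8460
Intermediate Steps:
n = -26687/6672 (n = -4 + 1/(-25515 + 32187) = -4 + 1/6672 = -26687/6672 ≈ -3.9999)
y(A) = (A + A²)/(173 + A) (y(A) = (A + A²)/(A + 173) = (A + A²)/(173 + A))
√(n + y(122)) = √(-26687/6672 + 122*(1 + 122)/(173 + 122)) = √(-26687/6672 + 122*123/295) = √(-26687/6672 + 122*(1/295)*123) = √(-26687/6672 + 15006/295) = √(92247367/1968240) = √11347809851505/492060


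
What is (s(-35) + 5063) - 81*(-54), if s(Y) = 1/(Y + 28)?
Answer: 66058/7 ≈ 9436.9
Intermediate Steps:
s(Y) = 1/(28 + Y)
(s(-35) + 5063) - 81*(-54) = (1/(28 - 35) + 5063) - 81*(-54) = (1/(-7) + 5063) + 4374 = (-⅐ + 5063) + 4374 = 35440/7 + 4374 = 66058/7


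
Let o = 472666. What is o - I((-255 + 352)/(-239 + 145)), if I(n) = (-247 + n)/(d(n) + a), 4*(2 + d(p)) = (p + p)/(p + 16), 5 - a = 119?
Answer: 7253729820137/15346487 ≈ 4.7266e+5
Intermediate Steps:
a = -114 (a = 5 - 1*119 = 5 - 119 = -114)
d(p) = -2 + p/(2*(16 + p)) (d(p) = -2 + ((p + p)/(p + 16))/4 = -2 + ((2*p)/(16 + p))/4 = -2 + (2*p/(16 + p))/4 = -2 + p/(2*(16 + p)))
I(n) = (-247 + n)/(-114 + (-64 - 3*n)/(2*(16 + n))) (I(n) = (-247 + n)/((-64 - 3*n)/(2*(16 + n)) - 114) = (-247 + n)/(-114 + (-64 - 3*n)/(2*(16 + n))))
o - I((-255 + 352)/(-239 + 145)) = 472666 - (-2)*(-247 + (-255 + 352)/(-239 + 145))*(16 + (-255 + 352)/(-239 + 145))/(3712 + 231*((-255 + 352)/(-239 + 145))) = 472666 - (-2)*(-247 + 97/(-94))*(16 + 97/(-94))/(3712 + 231*(97/(-94))) = 472666 - (-2)*(-247 + 97*(-1/94))*(16 + 97*(-1/94))/(3712 + 231*(97*(-1/94))) = 472666 - (-2)*(-247 - 97/94)*(16 - 97/94)/(3712 + 231*(-97/94)) = 472666 - (-2)*(-23315)*1407/((3712 - 22407/94)*94*94) = 472666 - (-2)*(-23315)*1407/(326521/94*94*94) = 472666 - (-2)*94*(-23315)*1407/(326521*94*94) = 472666 - 1*32804205/15346487 = 472666 - 32804205/15346487 = 7253729820137/15346487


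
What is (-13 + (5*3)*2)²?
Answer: 289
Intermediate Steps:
(-13 + (5*3)*2)² = (-13 + 15*2)² = (-13 + 30)² = 17² = 289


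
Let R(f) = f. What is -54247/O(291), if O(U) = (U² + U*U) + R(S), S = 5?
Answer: -54247/169367 ≈ -0.32029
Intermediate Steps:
O(U) = 5 + 2*U² (O(U) = (U² + U*U) + 5 = (U² + U²) + 5 = 2*U² + 5 = 5 + 2*U²)
-54247/O(291) = -54247/(5 + 2*291²) = -54247/(5 + 2*84681) = -54247/(5 + 169362) = -54247/169367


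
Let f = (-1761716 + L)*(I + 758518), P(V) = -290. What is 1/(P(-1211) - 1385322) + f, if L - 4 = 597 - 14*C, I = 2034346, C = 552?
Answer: -6845114406264567425/1385612 ≈ -4.9401e+12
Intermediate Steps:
L = -7127 (L = 4 + (597 - 14*552) = 4 + (597 - 7728) = 4 - 7131 = -7127)
f = -4940137936352 (f = (-1761716 - 7127)*(2034346 + 758518) = -1768843*2792864 = -4940137936352)
1/(P(-1211) - 1385322) + f = 1/(-290 - 1385322) - 4940137936352 = 1/(-1385612) - 4940137936352 = -1/1385612 - 4940137936352 = -6845114406264567425/1385612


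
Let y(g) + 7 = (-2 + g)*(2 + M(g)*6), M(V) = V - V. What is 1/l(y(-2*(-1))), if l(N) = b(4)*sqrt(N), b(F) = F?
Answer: -I*sqrt(7)/28 ≈ -0.094491*I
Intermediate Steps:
M(V) = 0
y(g) = -11 + 2*g (y(g) = -7 + (-2 + g)*(2 + 0*6) = -7 + (-2 + g)*(2 + 0) = -7 + (-2 + g)*2 = -7 + (-4 + 2*g) = -11 + 2*g)
l(N) = 4*sqrt(N)
1/l(y(-2*(-1))) = 1/(4*sqrt(-11 + 2*(-2*(-1)))) = 1/(4*sqrt(-11 + 2*2)) = 1/(4*sqrt(-11 + 4)) = 1/(4*sqrt(-7)) = 1/(4*(I*sqrt(7))) = 1/(4*I*sqrt(7)) = -I*sqrt(7)/28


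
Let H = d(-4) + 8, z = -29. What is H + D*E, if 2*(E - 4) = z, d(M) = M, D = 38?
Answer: -395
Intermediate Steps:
E = -21/2 (E = 4 + (1/2)*(-29) = 4 - 29/2 = -21/2 ≈ -10.500)
H = 4 (H = -4 + 8 = 4)
H + D*E = 4 + 38*(-21/2) = 4 - 399 = -395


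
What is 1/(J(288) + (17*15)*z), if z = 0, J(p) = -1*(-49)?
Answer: 1/49 ≈ 0.020408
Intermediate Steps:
J(p) = 49
1/(J(288) + (17*15)*z) = 1/(49 + (17*15)*0) = 1/(49 + 255*0) = 1/(49 + 0) = 1/49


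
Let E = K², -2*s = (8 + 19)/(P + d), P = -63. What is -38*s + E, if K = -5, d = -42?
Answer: 704/35 ≈ 20.114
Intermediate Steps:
s = 9/70 (s = -(8 + 19)/(2*(-63 - 42)) = -27/(2*(-105)) = -27*(-1)/(2*105) = -½*(-9/35) = 9/70 ≈ 0.12857)
E = 25 (E = (-5)² = 25)
-38*s + E = -38*9/70 + 25 = -171/35 + 25 = 704/35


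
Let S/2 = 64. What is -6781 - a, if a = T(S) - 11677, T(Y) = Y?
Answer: 4768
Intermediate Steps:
S = 128 (S = 2*64 = 128)
a = -11549 (a = 128 - 11677 = -11549)
-6781 - a = -6781 - 1*(-11549) = -6781 + 11549 = 4768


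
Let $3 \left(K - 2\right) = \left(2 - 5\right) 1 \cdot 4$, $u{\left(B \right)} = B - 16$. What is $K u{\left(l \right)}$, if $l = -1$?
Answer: $34$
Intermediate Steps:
$u{\left(B \right)} = -16 + B$ ($u{\left(B \right)} = B - 16 = -16 + B$)
$K = -2$ ($K = 2 + \frac{\left(2 - 5\right) 1 \cdot 4}{3} = 2 + \frac{\left(-3\right) 4}{3} = 2 + \frac{1}{3} \left(-12\right) = 2 - 4 = -2$)
$K u{\left(l \right)} = - 2 \left(-16 - 1\right) = \left(-2\right) \left(-17\right) = 34$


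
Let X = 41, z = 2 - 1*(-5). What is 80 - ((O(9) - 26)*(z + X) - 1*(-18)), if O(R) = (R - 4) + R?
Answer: 638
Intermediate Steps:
z = 7 (z = 2 + 5 = 7)
O(R) = -4 + 2*R (O(R) = (-4 + R) + R = -4 + 2*R)
80 - ((O(9) - 26)*(z + X) - 1*(-18)) = 80 - (((-4 + 2*9) - 26)*(7 + 41) - 1*(-18)) = 80 - (((-4 + 18) - 26)*48 + 18) = 80 - ((14 - 26)*48 + 18) = 80 - (-12*48 + 18) = 80 - (-576 + 18) = 80 - 1*(-558) = 80 + 558 = 638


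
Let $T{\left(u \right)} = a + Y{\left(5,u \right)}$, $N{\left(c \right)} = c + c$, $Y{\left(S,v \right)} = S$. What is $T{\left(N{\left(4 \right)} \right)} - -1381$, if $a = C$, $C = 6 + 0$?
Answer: $1392$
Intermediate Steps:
$N{\left(c \right)} = 2 c$
$C = 6$
$a = 6$
$T{\left(u \right)} = 11$ ($T{\left(u \right)} = 6 + 5 = 11$)
$T{\left(N{\left(4 \right)} \right)} - -1381 = 11 - -1381 = 11 + 1381 = 1392$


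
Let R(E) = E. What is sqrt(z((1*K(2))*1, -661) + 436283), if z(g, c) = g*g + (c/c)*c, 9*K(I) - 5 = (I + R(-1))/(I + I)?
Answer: sqrt(62729617)/12 ≈ 660.02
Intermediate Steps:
K(I) = 5/9 + (-1 + I)/(18*I) (K(I) = 5/9 + ((I - 1)/(I + I))/9 = 5/9 + ((-1 + I)/((2*I)))/9 = 5/9 + ((-1 + I)*(1/(2*I)))/9 = 5/9 + ((-1 + I)/(2*I))/9 = 5/9 + (-1 + I)/(18*I))
z(g, c) = c + g**2 (z(g, c) = g**2 + 1*c = g**2 + c = c + g**2)
sqrt(z((1*K(2))*1, -661) + 436283) = sqrt((-661 + ((1*((1/18)*(-1 + 11*2)/2))*1)**2) + 436283) = sqrt((-661 + ((1*((1/18)*(1/2)*(-1 + 22)))*1)**2) + 436283) = sqrt((-661 + ((1*((1/18)*(1/2)*21))*1)**2) + 436283) = sqrt((-661 + ((1*(7/12))*1)**2) + 436283) = sqrt((-661 + ((7/12)*1)**2) + 436283) = sqrt((-661 + (7/12)**2) + 436283) = sqrt((-661 + 49/144) + 436283) = sqrt(-95135/144 + 436283) = sqrt(62729617/144) = sqrt(62729617)/12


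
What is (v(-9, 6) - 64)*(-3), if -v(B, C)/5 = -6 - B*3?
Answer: 507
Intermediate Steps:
v(B, C) = 30 + 15*B (v(B, C) = -5*(-6 - B*3) = -5*(-6 - 3*B) = 30 + 15*B)
(v(-9, 6) - 64)*(-3) = ((30 + 15*(-9)) - 64)*(-3) = ((30 - 135) - 64)*(-3) = (-105 - 64)*(-3) = -169*(-3) = 507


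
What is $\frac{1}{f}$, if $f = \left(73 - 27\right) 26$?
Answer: $\frac{1}{1196} \approx 0.00083612$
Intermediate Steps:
$f = 1196$ ($f = 46 \cdot 26 = 1196$)
$\frac{1}{f} = \frac{1}{1196}$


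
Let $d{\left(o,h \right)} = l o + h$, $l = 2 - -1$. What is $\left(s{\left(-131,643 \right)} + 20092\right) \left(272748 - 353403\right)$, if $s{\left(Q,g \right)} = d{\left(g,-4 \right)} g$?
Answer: $-101453262885$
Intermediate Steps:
$l = 3$ ($l = 2 + 1 = 3$)
$d{\left(o,h \right)} = h + 3 o$ ($d{\left(o,h \right)} = 3 o + h = h + 3 o$)
$s{\left(Q,g \right)} = g \left(-4 + 3 g\right)$ ($s{\left(Q,g \right)} = \left(-4 + 3 g\right) g = g \left(-4 + 3 g\right)$)
$\left(s{\left(-131,643 \right)} + 20092\right) \left(272748 - 353403\right) = \left(643 \left(-4 + 3 \cdot 643\right) + 20092\right) \left(272748 - 353403\right) = \left(643 \left(-4 + 1929\right) + 20092\right) \left(272748 - 353403\right) = \left(643 \cdot 1925 + 20092\right) \left(272748 - 353403\right) = \left(1237775 + 20092\right) \left(-80655\right) = 1257867 \left(-80655\right) = -101453262885$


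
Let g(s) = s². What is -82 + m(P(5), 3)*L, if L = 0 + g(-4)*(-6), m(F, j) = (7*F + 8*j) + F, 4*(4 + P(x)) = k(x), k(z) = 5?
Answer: -274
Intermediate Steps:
P(x) = -11/4 (P(x) = -4 + (¼)*5 = -4 + 5/4 = -11/4)
m(F, j) = 8*F + 8*j
L = -96 (L = 0 + (-4)²*(-6) = 0 + 16*(-6) = 0 - 96 = -96)
-82 + m(P(5), 3)*L = -82 + (8*(-11/4) + 8*3)*(-96) = -82 + (-22 + 24)*(-96) = -82 + 2*(-96) = -82 - 192 = -274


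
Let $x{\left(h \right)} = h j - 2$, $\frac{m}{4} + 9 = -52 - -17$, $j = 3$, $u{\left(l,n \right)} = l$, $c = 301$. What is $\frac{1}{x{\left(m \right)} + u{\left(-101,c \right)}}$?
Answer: $- \frac{1}{631} \approx -0.0015848$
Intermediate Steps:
$m = -176$ ($m = -36 + 4 \left(-52 - -17\right) = -36 + 4 \left(-52 + 17\right) = -36 + 4 \left(-35\right) = -36 - 140 = -176$)
$x{\left(h \right)} = -2 + 3 h$ ($x{\left(h \right)} = h 3 - 2 = 3 h - 2 = -2 + 3 h$)
$\frac{1}{x{\left(m \right)} + u{\left(-101,c \right)}} = \frac{1}{\left(-2 + 3 \left(-176\right)\right) - 101} = \frac{1}{\left(-2 - 528\right) - 101} = \frac{1}{-530 - 101} = \frac{1}{-631} = - \frac{1}{631}$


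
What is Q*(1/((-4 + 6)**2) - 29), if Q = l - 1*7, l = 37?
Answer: -1725/2 ≈ -862.50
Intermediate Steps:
Q = 30 (Q = 37 - 1*7 = 37 - 7 = 30)
Q*(1/((-4 + 6)**2) - 29) = 30*(1/((-4 + 6)**2) - 29) = 30*(1/(2**2) - 29) = 30*(1/4 - 29) = 30*(-115/4) = -1725/2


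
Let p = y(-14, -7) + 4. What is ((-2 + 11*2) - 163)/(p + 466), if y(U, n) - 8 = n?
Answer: -143/471 ≈ -0.30361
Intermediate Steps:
y(U, n) = 8 + n
p = 5 (p = (8 - 7) + 4 = 1 + 4 = 5)
((-2 + 11*2) - 163)/(p + 466) = ((-2 + 11*2) - 163)/(5 + 466) = ((-2 + 22) - 163)/471 = (20 - 163)*(1/471) = -143*1/471 = -143/471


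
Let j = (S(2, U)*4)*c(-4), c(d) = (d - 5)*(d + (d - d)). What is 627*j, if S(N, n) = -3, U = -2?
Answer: -270864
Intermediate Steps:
c(d) = d*(-5 + d) (c(d) = (-5 + d)*(d + 0) = (-5 + d)*d = d*(-5 + d))
j = -432 (j = (-3*4)*(-4*(-5 - 4)) = -(-48)*(-9) = -12*36 = -432)
627*j = 627*(-432) = -270864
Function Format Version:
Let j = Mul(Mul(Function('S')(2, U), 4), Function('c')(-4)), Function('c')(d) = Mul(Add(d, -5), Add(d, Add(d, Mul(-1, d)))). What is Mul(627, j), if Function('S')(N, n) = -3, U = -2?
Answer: -270864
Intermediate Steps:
Function('c')(d) = Mul(d, Add(-5, d)) (Function('c')(d) = Mul(Add(-5, d), Add(d, 0)) = Mul(Add(-5, d), d) = Mul(d, Add(-5, d)))
j = -432 (j = Mul(Mul(-3, 4), Mul(-4, Add(-5, -4))) = Mul(-12, Mul(-4, -9)) = Mul(-12, 36) = -432)
Mul(627, j) = Mul(627, -432) = -270864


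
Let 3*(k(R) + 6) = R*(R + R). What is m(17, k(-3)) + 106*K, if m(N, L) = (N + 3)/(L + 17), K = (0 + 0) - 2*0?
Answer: 20/17 ≈ 1.1765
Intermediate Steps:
K = 0 (K = 0 + 0 = 0)
k(R) = -6 + 2*R²/3 (k(R) = -6 + (R*(R + R))/3 = -6 + (R*(2*R))/3 = -6 + (2*R²)/3 = -6 + 2*R²/3)
m(N, L) = (3 + N)/(17 + L)
m(17, k(-3)) + 106*K = (3 + 17)/(17 + (-6 + (⅔)*(-3)²)) + 106*0 = 20/(17 + (-6 + (⅔)*9)) + 0 = 20/(17 + (-6 + 6)) + 0 = 20/(17 + 0) + 0 = 20/17 + 0 = 20/17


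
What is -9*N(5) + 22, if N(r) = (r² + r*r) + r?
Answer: -473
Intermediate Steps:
N(r) = r + 2*r² (N(r) = (r² + r²) + r = 2*r² + r = r + 2*r²)
-9*N(5) + 22 = -45*(1 + 2*5) + 22 = -45*(1 + 10) + 22 = -45*11 + 22 = -9*55 + 22 = -495 + 22 = -473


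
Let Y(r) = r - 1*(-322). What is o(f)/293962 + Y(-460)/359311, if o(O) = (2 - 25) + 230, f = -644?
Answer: 33810621/105623780182 ≈ 0.00032010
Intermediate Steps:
Y(r) = 322 + r (Y(r) = r + 322 = 322 + r)
o(O) = 207 (o(O) = -23 + 230 = 207)
o(f)/293962 + Y(-460)/359311 = 207/293962 + (322 - 460)/359311 = 207*(1/293962) - 138*1/359311 = 207/293962 - 138/359311 = 33810621/105623780182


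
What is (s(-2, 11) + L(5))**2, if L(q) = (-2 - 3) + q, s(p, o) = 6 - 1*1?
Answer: 25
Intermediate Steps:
s(p, o) = 5 (s(p, o) = 6 - 1 = 5)
L(q) = -5 + q
(s(-2, 11) + L(5))**2 = (5 + (-5 + 5))**2 = (5 + 0)**2 = 5**2 = 25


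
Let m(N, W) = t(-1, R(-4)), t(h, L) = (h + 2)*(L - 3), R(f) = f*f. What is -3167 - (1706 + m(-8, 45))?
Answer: -4886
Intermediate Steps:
R(f) = f²
t(h, L) = (-3 + L)*(2 + h) (t(h, L) = (2 + h)*(-3 + L) = (-3 + L)*(2 + h))
m(N, W) = 13 (m(N, W) = -6 - 3*(-1) + 2*(-4)² + (-4)²*(-1) = -6 + 3 + 2*16 + 16*(-1) = -6 + 3 + 32 - 16 = 13)
-3167 - (1706 + m(-8, 45)) = -3167 - (1706 + 13) = -3167 - 1*1719 = -3167 - 1719 = -4886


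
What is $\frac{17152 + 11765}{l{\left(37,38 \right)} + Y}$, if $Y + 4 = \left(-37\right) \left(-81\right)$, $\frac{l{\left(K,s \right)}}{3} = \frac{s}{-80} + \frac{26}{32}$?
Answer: $\frac{2313360}{239521} \approx 9.6583$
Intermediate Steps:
$l{\left(K,s \right)} = \frac{39}{16} - \frac{3 s}{80}$ ($l{\left(K,s \right)} = 3 \left(\frac{s}{-80} + \frac{26}{32}\right) = 3 \left(s \left(- \frac{1}{80}\right) + 26 \cdot \frac{1}{32}\right) = 3 \left(- \frac{s}{80} + \frac{13}{16}\right) = 3 \left(\frac{13}{16} - \frac{s}{80}\right) = \frac{39}{16} - \frac{3 s}{80}$)
$Y = 2993$ ($Y = -4 - -2997 = -4 + 2997 = 2993$)
$\frac{17152 + 11765}{l{\left(37,38 \right)} + Y} = \frac{17152 + 11765}{\left(\frac{39}{16} - \frac{57}{40}\right) + 2993} = \frac{28917}{\left(\frac{39}{16} - \frac{57}{40}\right) + 2993} = \frac{28917}{\frac{81}{80} + 2993} = \frac{28917}{\frac{239521}{80}} = 28917 \cdot \frac{80}{239521} = \frac{2313360}{239521}$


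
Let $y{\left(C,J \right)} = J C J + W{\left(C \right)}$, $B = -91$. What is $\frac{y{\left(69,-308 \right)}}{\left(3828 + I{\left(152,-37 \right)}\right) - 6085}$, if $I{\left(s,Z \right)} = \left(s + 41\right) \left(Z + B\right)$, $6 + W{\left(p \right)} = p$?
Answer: $- \frac{2181893}{8987} \approx -242.78$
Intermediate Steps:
$W{\left(p \right)} = -6 + p$
$I{\left(s,Z \right)} = \left(-91 + Z\right) \left(41 + s\right)$ ($I{\left(s,Z \right)} = \left(s + 41\right) \left(Z - 91\right) = \left(41 + s\right) \left(-91 + Z\right) = \left(-91 + Z\right) \left(41 + s\right)$)
$y{\left(C,J \right)} = -6 + C + C J^{2}$ ($y{\left(C,J \right)} = J C J + \left(-6 + C\right) = C J J + \left(-6 + C\right) = C J^{2} + \left(-6 + C\right) = -6 + C + C J^{2}$)
$\frac{y{\left(69,-308 \right)}}{\left(3828 + I{\left(152,-37 \right)}\right) - 6085} = \frac{-6 + 69 + 69 \left(-308\right)^{2}}{\left(3828 - 24704\right) - 6085} = \frac{-6 + 69 + 69 \cdot 94864}{\left(3828 - 24704\right) - 6085} = \frac{-6 + 69 + 6545616}{\left(3828 - 24704\right) - 6085} = \frac{6545679}{-20876 - 6085} = \frac{6545679}{-26961} = 6545679 \left(- \frac{1}{26961}\right) = - \frac{2181893}{8987}$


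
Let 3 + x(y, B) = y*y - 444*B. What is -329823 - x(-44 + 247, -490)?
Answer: -588589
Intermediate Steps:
x(y, B) = -3 + y² - 444*B (x(y, B) = -3 + (y*y - 444*B) = -3 + (y² - 444*B) = -3 + y² - 444*B)
-329823 - x(-44 + 247, -490) = -329823 - (-3 + (-44 + 247)² - 444*(-490)) = -329823 - (-3 + 203² + 217560) = -329823 - (-3 + 41209 + 217560) = -329823 - 1*258766 = -329823 - 258766 = -588589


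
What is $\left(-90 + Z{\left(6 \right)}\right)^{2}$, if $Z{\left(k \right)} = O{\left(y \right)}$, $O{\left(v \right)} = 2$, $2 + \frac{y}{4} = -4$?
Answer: $7744$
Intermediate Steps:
$y = -24$ ($y = -8 + 4 \left(-4\right) = -8 - 16 = -24$)
$Z{\left(k \right)} = 2$
$\left(-90 + Z{\left(6 \right)}\right)^{2} = \left(-90 + 2\right)^{2} = \left(-88\right)^{2} = 7744$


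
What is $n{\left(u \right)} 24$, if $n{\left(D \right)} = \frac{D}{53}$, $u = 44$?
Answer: $\frac{1056}{53} \approx 19.925$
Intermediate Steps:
$n{\left(D \right)} = \frac{D}{53}$ ($n{\left(D \right)} = D \frac{1}{53} = \frac{D}{53}$)
$n{\left(u \right)} 24 = \frac{1}{53} \cdot 44 \cdot 24 = \frac{44}{53} \cdot 24 = \frac{1056}{53}$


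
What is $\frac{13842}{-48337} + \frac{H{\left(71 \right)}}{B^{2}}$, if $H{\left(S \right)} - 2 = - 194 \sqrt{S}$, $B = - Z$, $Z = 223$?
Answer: $- \frac{688252144}{2403750673} - \frac{194 \sqrt{71}}{49729} \approx -0.3192$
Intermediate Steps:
$B = -223$ ($B = \left(-1\right) 223 = -223$)
$H{\left(S \right)} = 2 - 194 \sqrt{S}$
$\frac{13842}{-48337} + \frac{H{\left(71 \right)}}{B^{2}} = \frac{13842}{-48337} + \frac{2 - 194 \sqrt{71}}{\left(-223\right)^{2}} = 13842 \left(- \frac{1}{48337}\right) + \frac{2 - 194 \sqrt{71}}{49729} = - \frac{13842}{48337} + \left(2 - 194 \sqrt{71}\right) \frac{1}{49729} = - \frac{13842}{48337} + \left(\frac{2}{49729} - \frac{194 \sqrt{71}}{49729}\right) = - \frac{688252144}{2403750673} - \frac{194 \sqrt{71}}{49729}$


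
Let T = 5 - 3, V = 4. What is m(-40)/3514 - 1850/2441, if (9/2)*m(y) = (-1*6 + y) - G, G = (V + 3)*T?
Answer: -9800170/12866511 ≈ -0.76168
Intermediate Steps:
T = 2
G = 14 (G = (4 + 3)*2 = 7*2 = 14)
m(y) = -40/9 + 2*y/9 (m(y) = 2*((-1*6 + y) - 1*14)/9 = 2*((-6 + y) - 14)/9 = 2*(-20 + y)/9 = -40/9 + 2*y/9)
m(-40)/3514 - 1850/2441 = (-40/9 + (2/9)*(-40))/3514 - 1850/2441 = (-40/9 - 80/9)*(1/3514) - 1850*1/2441 = -40/3*1/3514 - 1850/2441 = -20/5271 - 1850/2441 = -9800170/12866511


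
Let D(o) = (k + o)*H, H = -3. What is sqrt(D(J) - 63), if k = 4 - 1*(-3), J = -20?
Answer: 2*I*sqrt(6) ≈ 4.899*I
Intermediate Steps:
k = 7 (k = 4 + 3 = 7)
D(o) = -21 - 3*o (D(o) = (7 + o)*(-3) = -21 - 3*o)
sqrt(D(J) - 63) = sqrt((-21 - 3*(-20)) - 63) = sqrt((-21 + 60) - 63) = sqrt(39 - 63) = sqrt(-24) = 2*I*sqrt(6)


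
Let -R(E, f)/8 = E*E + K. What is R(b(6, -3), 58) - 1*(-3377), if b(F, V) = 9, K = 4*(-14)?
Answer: 3177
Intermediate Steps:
K = -56
R(E, f) = 448 - 8*E² (R(E, f) = -8*(E*E - 56) = -8*(E² - 56) = -8*(-56 + E²) = 448 - 8*E²)
R(b(6, -3), 58) - 1*(-3377) = (448 - 8*9²) - 1*(-3377) = (448 - 8*81) + 3377 = (448 - 648) + 3377 = -200 + 3377 = 3177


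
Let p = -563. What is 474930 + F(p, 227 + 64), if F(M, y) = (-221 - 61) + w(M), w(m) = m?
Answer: 474085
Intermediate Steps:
F(M, y) = -282 + M (F(M, y) = (-221 - 61) + M = -282 + M)
474930 + F(p, 227 + 64) = 474930 + (-282 - 563) = 474930 - 845 = 474085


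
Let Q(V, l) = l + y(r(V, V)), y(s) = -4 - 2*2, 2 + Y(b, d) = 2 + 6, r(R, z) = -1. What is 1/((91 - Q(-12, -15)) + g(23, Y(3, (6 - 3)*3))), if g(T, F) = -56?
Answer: 1/58 ≈ 0.017241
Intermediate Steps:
Y(b, d) = 6 (Y(b, d) = -2 + (2 + 6) = -2 + 8 = 6)
y(s) = -8 (y(s) = -4 - 4 = -8)
Q(V, l) = -8 + l (Q(V, l) = l - 8 = -8 + l)
1/((91 - Q(-12, -15)) + g(23, Y(3, (6 - 3)*3))) = 1/((91 - (-8 - 15)) - 56) = 1/((91 - 1*(-23)) - 56) = 1/((91 + 23) - 56) = 1/(114 - 56) = 1/58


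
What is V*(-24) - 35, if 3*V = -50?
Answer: 365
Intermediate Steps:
V = -50/3 (V = (⅓)*(-50) = -50/3 ≈ -16.667)
V*(-24) - 35 = -50/3*(-24) - 35 = 400 - 35 = 365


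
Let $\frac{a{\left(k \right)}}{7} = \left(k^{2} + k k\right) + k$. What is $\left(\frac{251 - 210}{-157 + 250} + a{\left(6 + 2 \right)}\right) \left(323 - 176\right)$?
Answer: $\frac{4340273}{31} \approx 1.4001 \cdot 10^{5}$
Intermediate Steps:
$a{\left(k \right)} = 7 k + 14 k^{2}$ ($a{\left(k \right)} = 7 \left(\left(k^{2} + k k\right) + k\right) = 7 \left(\left(k^{2} + k^{2}\right) + k\right) = 7 \left(2 k^{2} + k\right) = 7 \left(k + 2 k^{2}\right) = 7 k + 14 k^{2}$)
$\left(\frac{251 - 210}{-157 + 250} + a{\left(6 + 2 \right)}\right) \left(323 - 176\right) = \left(\frac{251 - 210}{-157 + 250} + 7 \left(6 + 2\right) \left(1 + 2 \left(6 + 2\right)\right)\right) \left(323 - 176\right) = \left(\frac{41}{93} + 7 \cdot 8 \left(1 + 2 \cdot 8\right)\right) 147 = \left(41 \cdot \frac{1}{93} + 7 \cdot 8 \left(1 + 16\right)\right) 147 = \left(\frac{41}{93} + 7 \cdot 8 \cdot 17\right) 147 = \left(\frac{41}{93} + 952\right) 147 = \frac{88577}{93} \cdot 147 = \frac{4340273}{31}$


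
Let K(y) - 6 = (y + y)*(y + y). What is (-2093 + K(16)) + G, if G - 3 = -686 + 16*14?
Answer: -1522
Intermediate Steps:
G = -459 (G = 3 + (-686 + 16*14) = 3 + (-686 + 224) = 3 - 462 = -459)
K(y) = 6 + 4*y**2 (K(y) = 6 + (y + y)*(y + y) = 6 + (2*y)*(2*y) = 6 + 4*y**2)
(-2093 + K(16)) + G = (-2093 + (6 + 4*16**2)) - 459 = (-2093 + (6 + 4*256)) - 459 = (-2093 + (6 + 1024)) - 459 = (-2093 + 1030) - 459 = -1063 - 459 = -1522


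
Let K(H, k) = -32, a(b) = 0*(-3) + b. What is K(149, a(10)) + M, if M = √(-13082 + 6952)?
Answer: -32 + I*√6130 ≈ -32.0 + 78.294*I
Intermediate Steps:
a(b) = b (a(b) = 0 + b = b)
M = I*√6130 (M = √(-6130) = I*√6130 ≈ 78.294*I)
K(149, a(10)) + M = -32 + I*√6130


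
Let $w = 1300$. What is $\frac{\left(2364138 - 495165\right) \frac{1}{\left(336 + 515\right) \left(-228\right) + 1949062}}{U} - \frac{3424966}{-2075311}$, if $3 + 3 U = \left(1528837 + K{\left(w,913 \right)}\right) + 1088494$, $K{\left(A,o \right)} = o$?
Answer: $\frac{5246026555890990071}{3178755225080611778} \approx 1.6503$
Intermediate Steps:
$U = 872747$ ($U = -1 + \frac{\left(1528837 + 913\right) + 1088494}{3} = -1 + \frac{1529750 + 1088494}{3} = -1 + \frac{1}{3} \cdot 2618244 = -1 + 872748 = 872747$)
$\frac{\left(2364138 - 495165\right) \frac{1}{\left(336 + 515\right) \left(-228\right) + 1949062}}{U} - \frac{3424966}{-2075311} = \frac{\left(2364138 - 495165\right) \frac{1}{\left(336 + 515\right) \left(-228\right) + 1949062}}{872747} - \frac{3424966}{-2075311} = \frac{1868973}{851 \left(-228\right) + 1949062} \cdot \frac{1}{872747} - - \frac{3424966}{2075311} = \frac{1868973}{-194028 + 1949062} \cdot \frac{1}{872747} + \frac{3424966}{2075311} = \frac{1868973}{1755034} \cdot \frac{1}{872747} + \frac{3424966}{2075311} = \frac{1868973}{1531700658398} + \frac{3424966}{2075311} = \frac{5246026555890990071}{3178755225080611778}$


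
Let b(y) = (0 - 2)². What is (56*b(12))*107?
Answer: 23968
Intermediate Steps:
b(y) = 4 (b(y) = (-2)² = 4)
(56*b(12))*107 = (56*4)*107 = 224*107 = 23968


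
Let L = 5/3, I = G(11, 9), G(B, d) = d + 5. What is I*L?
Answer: 70/3 ≈ 23.333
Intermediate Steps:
G(B, d) = 5 + d
I = 14 (I = 5 + 9 = 14)
L = 5/3 (L = 5*(1/3) = 5/3 ≈ 1.6667)
I*L = 14*(5/3) = 70/3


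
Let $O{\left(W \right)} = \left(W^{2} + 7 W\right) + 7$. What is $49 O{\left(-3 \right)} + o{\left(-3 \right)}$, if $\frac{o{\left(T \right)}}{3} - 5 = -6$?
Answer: $-248$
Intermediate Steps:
$o{\left(T \right)} = -3$ ($o{\left(T \right)} = 15 + 3 \left(-6\right) = 15 - 18 = -3$)
$O{\left(W \right)} = 7 + W^{2} + 7 W$
$49 O{\left(-3 \right)} + o{\left(-3 \right)} = 49 \left(7 + \left(-3\right)^{2} + 7 \left(-3\right)\right) - 3 = 49 \left(7 + 9 - 21\right) - 3 = 49 \left(-5\right) - 3 = -245 - 3 = -248$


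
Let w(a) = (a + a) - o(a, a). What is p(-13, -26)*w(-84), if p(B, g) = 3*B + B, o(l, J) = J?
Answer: 4368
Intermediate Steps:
w(a) = a (w(a) = (a + a) - a = 2*a - a = a)
p(B, g) = 4*B
p(-13, -26)*w(-84) = (4*(-13))*(-84) = -52*(-84) = 4368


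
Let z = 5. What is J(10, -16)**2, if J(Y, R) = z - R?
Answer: 441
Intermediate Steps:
J(Y, R) = 5 - R
J(10, -16)**2 = (5 - 1*(-16))**2 = (5 + 16)**2 = 21**2 = 441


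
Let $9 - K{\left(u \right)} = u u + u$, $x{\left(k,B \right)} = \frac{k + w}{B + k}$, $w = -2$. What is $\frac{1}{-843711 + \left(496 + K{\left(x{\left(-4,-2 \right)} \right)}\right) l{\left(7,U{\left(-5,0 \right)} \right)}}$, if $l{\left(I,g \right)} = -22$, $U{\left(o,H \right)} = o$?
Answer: $- \frac{1}{854777} \approx -1.1699 \cdot 10^{-6}$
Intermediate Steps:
$x{\left(k,B \right)} = \frac{-2 + k}{B + k}$ ($x{\left(k,B \right)} = \frac{k - 2}{B + k} = \frac{-2 + k}{B + k}$)
$K{\left(u \right)} = 9 - u - u^{2}$ ($K{\left(u \right)} = 9 - \left(u u + u\right) = 9 - \left(u^{2} + u\right) = 9 - \left(u + u^{2}\right) = 9 - u - u^{2}$)
$\frac{1}{-843711 + \left(496 + K{\left(x{\left(-4,-2 \right)} \right)}\right) l{\left(7,U{\left(-5,0 \right)} \right)}} = \frac{1}{-843711 + \left(496 - \left(-9 + \left(\frac{-2 - 4}{-2 - 4}\right)^{2} + \frac{-2 - 4}{-2 - 4}\right)\right) \left(-22\right)} = \frac{1}{-843711 + \left(496 - \left(-9 + \left(\frac{1}{-6} \left(-6\right)\right)^{2} + \frac{1}{-6} \left(-6\right)\right)\right) \left(-22\right)} = \frac{1}{-843711 + \left(496 - \left(-9 + 1 + \left(\left(- \frac{1}{6}\right) \left(-6\right)\right)^{2}\right)\right) \left(-22\right)} = \frac{1}{-843711 + \left(496 - -7\right) \left(-22\right)} = \frac{1}{-843711 + \left(496 + 7\right) \left(-22\right)} = \frac{1}{-843711 + 503 \left(-22\right)} = \frac{1}{-843711 - 11066} = \frac{1}{-854777} = - \frac{1}{854777}$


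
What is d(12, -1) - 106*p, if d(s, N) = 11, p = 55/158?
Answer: -2046/79 ≈ -25.899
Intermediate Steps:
p = 55/158 (p = 55*(1/158) = 55/158 ≈ 0.34810)
d(12, -1) - 106*p = 11 - 106*55/158 = 11 - 2915/79 = -2046/79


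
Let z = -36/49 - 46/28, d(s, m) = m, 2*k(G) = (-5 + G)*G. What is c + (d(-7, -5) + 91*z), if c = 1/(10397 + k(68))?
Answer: -38858347/175546 ≈ -221.36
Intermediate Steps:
k(G) = G*(-5 + G)/2 (k(G) = ((-5 + G)*G)/2 = (G*(-5 + G))/2 = G*(-5 + G)/2)
z = -233/98 (z = -36*1/49 - 46*1/28 = -36/49 - 23/14 = -233/98 ≈ -2.3776)
c = 1/12539 (c = 1/(10397 + (1/2)*68*(-5 + 68)) = 1/(10397 + (1/2)*68*63) = 1/(10397 + 2142) = 1/12539 ≈ 7.9751e-5)
c + (d(-7, -5) + 91*z) = 1/12539 + (-5 + 91*(-233/98)) = 1/12539 + (-5 - 3029/14) = 1/12539 - 3099/14 = -38858347/175546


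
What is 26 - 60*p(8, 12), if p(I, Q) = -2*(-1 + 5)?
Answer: 506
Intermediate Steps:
p(I, Q) = -8 (p(I, Q) = -2*4 = -8)
26 - 60*p(8, 12) = 26 - 60*(-8) = 26 + 480 = 506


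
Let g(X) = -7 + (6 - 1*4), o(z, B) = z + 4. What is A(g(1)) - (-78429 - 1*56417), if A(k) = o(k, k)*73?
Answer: 134773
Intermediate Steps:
o(z, B) = 4 + z
g(X) = -5 (g(X) = -7 + (6 - 4) = -7 + 2 = -5)
A(k) = 292 + 73*k (A(k) = (4 + k)*73 = 292 + 73*k)
A(g(1)) - (-78429 - 1*56417) = (292 + 73*(-5)) - (-78429 - 1*56417) = (292 - 365) - (-78429 - 56417) = -73 - 1*(-134846) = -73 + 134846 = 134773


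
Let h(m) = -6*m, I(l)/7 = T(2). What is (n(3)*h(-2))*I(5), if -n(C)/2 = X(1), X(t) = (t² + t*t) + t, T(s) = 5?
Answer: -2520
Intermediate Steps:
I(l) = 35 (I(l) = 7*5 = 35)
X(t) = t + 2*t² (X(t) = (t² + t²) + t = 2*t² + t = t + 2*t²)
n(C) = -6 (n(C) = -2*(1 + 2*1) = -2*(1 + 2) = -2*3 = -6)
(n(3)*h(-2))*I(5) = -(-36)*(-2)*35 = -6*12*35 = -72*35 = -2520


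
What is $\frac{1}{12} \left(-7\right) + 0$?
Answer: $- \frac{7}{12} \approx -0.58333$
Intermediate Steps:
$\frac{1}{12} \left(-7\right) + 0 = - \frac{7}{12} + 0 = - \frac{7}{12}$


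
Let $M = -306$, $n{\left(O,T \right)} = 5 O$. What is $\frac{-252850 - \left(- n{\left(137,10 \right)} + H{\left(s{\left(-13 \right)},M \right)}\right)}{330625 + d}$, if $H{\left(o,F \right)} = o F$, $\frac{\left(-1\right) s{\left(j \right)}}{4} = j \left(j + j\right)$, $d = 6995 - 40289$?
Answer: $- \frac{665877}{297331} \approx -2.2395$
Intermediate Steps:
$d = -33294$ ($d = 6995 - 40289 = -33294$)
$s{\left(j \right)} = - 8 j^{2}$ ($s{\left(j \right)} = - 4 j \left(j + j\right) = - 4 j 2 j = - 4 \cdot 2 j^{2} = - 8 j^{2}$)
$H{\left(o,F \right)} = F o$
$\frac{-252850 - \left(- n{\left(137,10 \right)} + H{\left(s{\left(-13 \right)},M \right)}\right)}{330625 + d} = \frac{-252850 + \left(5 \cdot 137 - - 306 \left(- 8 \left(-13\right)^{2}\right)\right)}{330625 - 33294} = \frac{-252850 + \left(685 - - 306 \left(\left(-8\right) 169\right)\right)}{297331} = \left(-252850 + \left(685 - \left(-306\right) \left(-1352\right)\right)\right) \frac{1}{297331} = \left(-252850 + \left(685 - 413712\right)\right) \frac{1}{297331} = \left(-252850 - 413027\right) \frac{1}{297331} = \left(-665877\right) \frac{1}{297331} = - \frac{665877}{297331}$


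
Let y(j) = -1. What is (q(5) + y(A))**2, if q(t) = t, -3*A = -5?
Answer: 16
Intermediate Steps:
A = 5/3 (A = -1/3*(-5) = 5/3 ≈ 1.6667)
(q(5) + y(A))**2 = (5 - 1)**2 = 4**2 = 16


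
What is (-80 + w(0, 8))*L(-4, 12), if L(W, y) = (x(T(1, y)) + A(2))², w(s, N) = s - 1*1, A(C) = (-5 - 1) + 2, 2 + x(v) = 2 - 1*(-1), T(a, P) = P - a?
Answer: -729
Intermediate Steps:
x(v) = 1 (x(v) = -2 + (2 - 1*(-1)) = -2 + (2 + 1) = -2 + 3 = 1)
A(C) = -4 (A(C) = -6 + 2 = -4)
w(s, N) = -1 + s (w(s, N) = s - 1 = -1 + s)
L(W, y) = 9 (L(W, y) = (1 - 4)² = (-3)² = 9)
(-80 + w(0, 8))*L(-4, 12) = (-80 + (-1 + 0))*9 = (-80 - 1)*9 = -81*9 = -729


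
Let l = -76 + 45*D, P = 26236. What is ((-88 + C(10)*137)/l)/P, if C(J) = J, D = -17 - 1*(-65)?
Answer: 641/27337912 ≈ 2.3447e-5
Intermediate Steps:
D = 48 (D = -17 + 65 = 48)
l = 2084 (l = -76 + 45*48 = -76 + 2160 = 2084)
((-88 + C(10)*137)/l)/P = ((-88 + 10*137)/2084)/26236 = ((-88 + 1370)*(1/2084))*(1/26236) = (1282*(1/2084))*(1/26236) = (641/1042)*(1/26236) = 641/27337912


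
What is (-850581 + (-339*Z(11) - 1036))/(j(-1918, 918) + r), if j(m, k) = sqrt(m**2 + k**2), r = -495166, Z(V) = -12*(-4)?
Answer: 214874562287/122592423054 + 867889*sqrt(1130362)/122592423054 ≈ 1.7603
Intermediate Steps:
Z(V) = 48
j(m, k) = sqrt(k**2 + m**2)
(-850581 + (-339*Z(11) - 1036))/(j(-1918, 918) + r) = (-850581 + (-339*48 - 1036))/(sqrt(918**2 + (-1918)**2) - 495166) = (-850581 + (-16272 - 1036))/(sqrt(842724 + 3678724) - 495166) = (-850581 - 17308)/(sqrt(4521448) - 495166) = -867889/(2*sqrt(1130362) - 495166) = -867889/(-495166 + 2*sqrt(1130362))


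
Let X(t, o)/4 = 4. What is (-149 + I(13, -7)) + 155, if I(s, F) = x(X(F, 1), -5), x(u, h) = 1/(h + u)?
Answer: 67/11 ≈ 6.0909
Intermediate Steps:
X(t, o) = 16 (X(t, o) = 4*4 = 16)
I(s, F) = 1/11 (I(s, F) = 1/(-5 + 16) = 1/11)
(-149 + I(13, -7)) + 155 = (-149 + 1/11) + 155 = -1638/11 + 155 = 67/11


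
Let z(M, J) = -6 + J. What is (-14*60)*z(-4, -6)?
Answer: 10080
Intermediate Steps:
(-14*60)*z(-4, -6) = (-14*60)*(-6 - 6) = -840*(-12) = 10080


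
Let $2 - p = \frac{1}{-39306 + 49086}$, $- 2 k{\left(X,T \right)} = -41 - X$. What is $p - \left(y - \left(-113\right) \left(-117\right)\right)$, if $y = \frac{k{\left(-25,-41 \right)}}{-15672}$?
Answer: $\frac{28148858809}{2128780} \approx 13223.0$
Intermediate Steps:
$k{\left(X,T \right)} = \frac{41}{2} + \frac{X}{2}$ ($k{\left(X,T \right)} = - \frac{-41 - X}{2} = \frac{41}{2} + \frac{X}{2}$)
$y = - \frac{1}{1959}$ ($y = \frac{\frac{41}{2} + \frac{1}{2} \left(-25\right)}{-15672} = \left(\frac{41}{2} - \frac{25}{2}\right) \left(- \frac{1}{15672}\right) = 8 \left(- \frac{1}{15672}\right) = - \frac{1}{1959} \approx -0.00051046$)
$p = \frac{19559}{9780}$ ($p = 2 - \frac{1}{-39306 + 49086} = 2 - \frac{1}{9780} = \frac{19559}{9780} \approx 1.9999$)
$p - \left(y - \left(-113\right) \left(-117\right)\right) = \frac{19559}{9780} - \left(- \frac{1}{1959} - \left(-113\right) \left(-117\right)\right) = \frac{19559}{9780} - \left(- \frac{1}{1959} - 13221\right) = \frac{19559}{9780} - - \frac{25899940}{1959} = \frac{19559}{9780} + \frac{25899940}{1959} = \frac{28148858809}{2128780}$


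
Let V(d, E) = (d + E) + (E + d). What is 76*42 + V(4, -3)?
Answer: 3194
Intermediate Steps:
V(d, E) = 2*E + 2*d (V(d, E) = (E + d) + (E + d) = 2*E + 2*d)
76*42 + V(4, -3) = 76*42 + (2*(-3) + 2*4) = 3192 + (-6 + 8) = 3192 + 2 = 3194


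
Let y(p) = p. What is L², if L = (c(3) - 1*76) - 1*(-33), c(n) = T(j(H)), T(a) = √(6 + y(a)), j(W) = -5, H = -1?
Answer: 1764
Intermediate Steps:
T(a) = √(6 + a)
c(n) = 1 (c(n) = √(6 - 5) = √1 = 1)
L = -42 (L = (1 - 1*76) - 1*(-33) = (1 - 76) + 33 = -75 + 33 = -42)
L² = (-42)² = 1764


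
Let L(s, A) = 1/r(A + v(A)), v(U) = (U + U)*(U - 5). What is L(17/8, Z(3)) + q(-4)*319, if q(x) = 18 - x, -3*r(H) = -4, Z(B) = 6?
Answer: 28075/4 ≈ 7018.8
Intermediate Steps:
v(U) = 2*U*(-5 + U) (v(U) = (2*U)*(-5 + U) = 2*U*(-5 + U))
r(H) = 4/3 (r(H) = -1/3*(-4) = 4/3)
L(s, A) = 3/4 (L(s, A) = 1/(4/3) = 3/4)
L(17/8, Z(3)) + q(-4)*319 = 3/4 + (18 - 1*(-4))*319 = 3/4 + (18 + 4)*319 = 3/4 + 22*319 = 3/4 + 7018 = 28075/4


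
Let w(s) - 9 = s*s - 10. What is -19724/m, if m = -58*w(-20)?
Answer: 9862/11571 ≈ 0.85230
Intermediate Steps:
w(s) = -1 + s**2 (w(s) = 9 + (s*s - 10) = 9 + (s**2 - 10) = 9 + (-10 + s**2) = -1 + s**2)
m = -23142 (m = -58*(-1 + (-20)**2) = -58*(-1 + 400) = -58*399 = -23142)
-19724/m = -19724/(-23142) = -19724*(-1/23142) = 9862/11571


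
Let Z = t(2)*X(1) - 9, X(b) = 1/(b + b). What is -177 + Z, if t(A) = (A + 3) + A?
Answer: -365/2 ≈ -182.50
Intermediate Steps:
X(b) = 1/(2*b)
t(A) = 3 + 2*A (t(A) = (3 + A) + A = 3 + 2*A)
Z = -11/2 (Z = (3 + 2*2)*((½)/1) - 9 = (3 + 4)*((½)*1) - 9 = 7*(½) - 9 = 7/2 - 9 = -11/2 ≈ -5.5000)
-177 + Z = -177 - 11/2 = -365/2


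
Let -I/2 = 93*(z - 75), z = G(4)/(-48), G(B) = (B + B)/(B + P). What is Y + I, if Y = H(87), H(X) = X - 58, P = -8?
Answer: 55885/4 ≈ 13971.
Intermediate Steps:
G(B) = 2*B/(-8 + B) (G(B) = (B + B)/(B - 8) = (2*B)/(-8 + B) = 2*B/(-8 + B))
z = 1/24 (z = (2*4/(-8 + 4))/(-48) = (2*4/(-4))*(-1/48) = (2*4*(-¼))*(-1/48) = -2*(-1/48) = 1/24 ≈ 0.041667)
H(X) = -58 + X
Y = 29 (Y = -58 + 87 = 29)
I = 55769/4 (I = -186*(1/24 - 75) = -186*(-1799)/24 = -2*(-55769/8) = 55769/4 ≈ 13942.)
Y + I = 29 + 55769/4 = 55885/4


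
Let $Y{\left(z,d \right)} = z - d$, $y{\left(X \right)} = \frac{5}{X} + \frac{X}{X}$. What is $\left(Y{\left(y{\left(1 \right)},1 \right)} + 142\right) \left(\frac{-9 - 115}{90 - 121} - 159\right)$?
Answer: $-22785$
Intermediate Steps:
$y{\left(X \right)} = 1 + \frac{5}{X}$ ($y{\left(X \right)} = \frac{5}{X} + 1 = 1 + \frac{5}{X}$)
$\left(Y{\left(y{\left(1 \right)},1 \right)} + 142\right) \left(\frac{-9 - 115}{90 - 121} - 159\right) = \left(\left(\frac{5 + 1}{1} - 1\right) + 142\right) \left(\frac{-9 - 115}{90 - 121} - 159\right) = \left(\left(1 \cdot 6 - 1\right) + 142\right) \left(- \frac{124}{-31} - 159\right) = \left(\left(6 - 1\right) + 142\right) \left(\left(-124\right) \left(- \frac{1}{31}\right) - 159\right) = \left(5 + 142\right) \left(4 - 159\right) = 147 \left(-155\right) = -22785$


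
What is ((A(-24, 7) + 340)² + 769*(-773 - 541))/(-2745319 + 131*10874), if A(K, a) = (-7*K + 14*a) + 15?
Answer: 8331/17611 ≈ 0.47306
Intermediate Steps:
A(K, a) = 15 - 7*K + 14*a
((A(-24, 7) + 340)² + 769*(-773 - 541))/(-2745319 + 131*10874) = (((15 - 7*(-24) + 14*7) + 340)² + 769*(-773 - 541))/(-2745319 + 131*10874) = (((15 + 168 + 98) + 340)² + 769*(-1314))/(-2745319 + 1424494) = ((281 + 340)² - 1010466)/(-1320825) = (621² - 1010466)*(-1/1320825) = (385641 - 1010466)*(-1/1320825) = -624825*(-1/1320825) = 8331/17611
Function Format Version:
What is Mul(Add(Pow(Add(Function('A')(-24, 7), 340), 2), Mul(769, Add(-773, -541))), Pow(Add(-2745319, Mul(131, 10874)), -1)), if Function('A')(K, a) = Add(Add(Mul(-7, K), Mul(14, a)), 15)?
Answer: Rational(8331, 17611) ≈ 0.47306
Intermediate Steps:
Function('A')(K, a) = Add(15, Mul(-7, K), Mul(14, a))
Mul(Add(Pow(Add(Function('A')(-24, 7), 340), 2), Mul(769, Add(-773, -541))), Pow(Add(-2745319, Mul(131, 10874)), -1)) = Mul(Add(Pow(Add(Add(15, Mul(-7, -24), Mul(14, 7)), 340), 2), Mul(769, Add(-773, -541))), Pow(Add(-2745319, Mul(131, 10874)), -1)) = Mul(Add(Pow(Add(Add(15, 168, 98), 340), 2), Mul(769, -1314)), Pow(Add(-2745319, 1424494), -1)) = Mul(Add(Pow(Add(281, 340), 2), -1010466), Pow(-1320825, -1)) = Mul(Add(Pow(621, 2), -1010466), Rational(-1, 1320825)) = Mul(Add(385641, -1010466), Rational(-1, 1320825)) = Mul(-624825, Rational(-1, 1320825)) = Rational(8331, 17611)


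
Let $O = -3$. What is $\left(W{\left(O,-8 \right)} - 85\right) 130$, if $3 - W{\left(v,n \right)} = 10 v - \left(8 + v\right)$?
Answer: $-6110$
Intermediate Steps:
$W{\left(v,n \right)} = 11 - 9 v$ ($W{\left(v,n \right)} = 3 - \left(10 v - \left(8 + v\right)\right) = 3 - \left(-8 + 9 v\right) = 11 - 9 v$)
$\left(W{\left(O,-8 \right)} - 85\right) 130 = \left(\left(11 - -27\right) - 85\right) 130 = \left(\left(11 + 27\right) - 85\right) 130 = \left(38 - 85\right) 130 = \left(-47\right) 130 = -6110$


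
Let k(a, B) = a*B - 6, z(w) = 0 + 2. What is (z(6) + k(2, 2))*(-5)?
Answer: 0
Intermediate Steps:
z(w) = 2
k(a, B) = -6 + B*a (k(a, B) = B*a - 6 = -6 + B*a)
(z(6) + k(2, 2))*(-5) = (2 + (-6 + 2*2))*(-5) = (2 + (-6 + 4))*(-5) = (2 - 2)*(-5) = 0*(-5) = 0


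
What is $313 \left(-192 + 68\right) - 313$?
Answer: $-39125$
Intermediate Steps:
$313 \left(-192 + 68\right) - 313 = 313 \left(-124\right) - 313 = -38812 - 313 = -39125$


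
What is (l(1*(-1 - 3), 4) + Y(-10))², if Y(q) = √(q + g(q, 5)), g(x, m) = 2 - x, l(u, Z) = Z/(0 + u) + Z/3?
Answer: 19/9 + 2*√2/3 ≈ 3.0539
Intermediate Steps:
l(u, Z) = Z/3 + Z/u (l(u, Z) = Z/u + Z*(⅓) = Z/u + Z/3 = Z/3 + Z/u)
Y(q) = √2 (Y(q) = √(q + (2 - q)) = √2)
(l(1*(-1 - 3), 4) + Y(-10))² = (((⅓)*4 + 4/((1*(-1 - 3)))) + √2)² = ((4/3 + 4/((1*(-4)))) + √2)² = ((4/3 + 4/(-4)) + √2)² = ((4/3 + 4*(-¼)) + √2)² = ((4/3 - 1) + √2)² = (⅓ + √2)²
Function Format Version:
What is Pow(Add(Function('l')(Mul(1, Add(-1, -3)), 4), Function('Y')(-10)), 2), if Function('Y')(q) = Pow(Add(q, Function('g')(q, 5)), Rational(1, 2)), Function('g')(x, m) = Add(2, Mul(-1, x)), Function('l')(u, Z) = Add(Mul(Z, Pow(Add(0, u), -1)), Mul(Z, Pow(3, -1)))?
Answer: Add(Rational(19, 9), Mul(Rational(2, 3), Pow(2, Rational(1, 2)))) ≈ 3.0539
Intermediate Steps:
Function('l')(u, Z) = Add(Mul(Rational(1, 3), Z), Mul(Z, Pow(u, -1))) (Function('l')(u, Z) = Add(Mul(Z, Pow(u, -1)), Mul(Z, Rational(1, 3))) = Add(Mul(Z, Pow(u, -1)), Mul(Rational(1, 3), Z)) = Add(Mul(Rational(1, 3), Z), Mul(Z, Pow(u, -1))))
Function('Y')(q) = Pow(2, Rational(1, 2)) (Function('Y')(q) = Pow(Add(q, Add(2, Mul(-1, q))), Rational(1, 2)) = Pow(2, Rational(1, 2)))
Pow(Add(Function('l')(Mul(1, Add(-1, -3)), 4), Function('Y')(-10)), 2) = Pow(Add(Add(Mul(Rational(1, 3), 4), Mul(4, Pow(Mul(1, Add(-1, -3)), -1))), Pow(2, Rational(1, 2))), 2) = Pow(Add(Add(Rational(4, 3), Mul(4, Pow(Mul(1, -4), -1))), Pow(2, Rational(1, 2))), 2) = Pow(Add(Add(Rational(4, 3), Mul(4, Pow(-4, -1))), Pow(2, Rational(1, 2))), 2) = Pow(Add(Add(Rational(4, 3), Mul(4, Rational(-1, 4))), Pow(2, Rational(1, 2))), 2) = Pow(Add(Add(Rational(4, 3), -1), Pow(2, Rational(1, 2))), 2) = Pow(Add(Rational(1, 3), Pow(2, Rational(1, 2))), 2)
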